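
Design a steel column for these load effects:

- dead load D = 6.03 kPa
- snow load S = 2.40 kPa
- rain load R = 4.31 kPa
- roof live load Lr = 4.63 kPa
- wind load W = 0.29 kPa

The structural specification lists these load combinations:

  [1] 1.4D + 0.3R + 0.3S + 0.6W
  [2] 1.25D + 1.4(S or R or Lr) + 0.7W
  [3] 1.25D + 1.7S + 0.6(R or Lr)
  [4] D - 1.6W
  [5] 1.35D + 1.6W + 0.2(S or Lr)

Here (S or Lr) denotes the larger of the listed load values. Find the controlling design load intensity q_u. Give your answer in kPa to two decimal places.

(S or R or Lr) → Lr = 4.63 kPa; (R or Lr) → Lr = 4.63 kPa; (S or Lr) → Lr = 4.63 kPa.
[1] 1.4(6.03) + 0.3(4.31) + 0.3(2.40) + 0.6(0.29) = 10.63
[2] 1.25(6.03) + 1.4(4.63) + 0.7(0.29) = 7.54 + 6.48 + 0.20 = 14.22
[3] 1.25(6.03) + 1.7(2.40) + 0.6(4.63) = 7.54 + 4.08 + 2.78 = 14.40
[4] 1.0(6.03) - 1.6(0.29) = 6.03 - 0.46 = 5.57
[5] 1.35(6.03) + 1.6(0.29) + 0.2(4.63) = 8.14 + 0.46 + 0.93 = 9.53
Maximum is from combination 3.

14.40 kPa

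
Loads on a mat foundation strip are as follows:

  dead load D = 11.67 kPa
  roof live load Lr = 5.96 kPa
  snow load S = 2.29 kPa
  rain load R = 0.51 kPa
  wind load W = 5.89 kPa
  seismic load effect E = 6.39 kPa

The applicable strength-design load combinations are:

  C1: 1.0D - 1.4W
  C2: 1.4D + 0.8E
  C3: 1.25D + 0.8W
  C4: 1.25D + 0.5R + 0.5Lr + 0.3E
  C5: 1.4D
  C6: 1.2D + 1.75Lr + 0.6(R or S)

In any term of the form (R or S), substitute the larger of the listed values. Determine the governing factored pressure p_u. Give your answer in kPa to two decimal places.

(R or S) → S = 2.29 kPa.
C1: 1.0(11.67) - 1.4(5.89) = 11.67 - 8.25 = 3.42
C2: 1.4(11.67) + 0.8(6.39) = 16.34 + 5.11 = 21.45
C3: 1.25(11.67) + 0.8(5.89) = 14.59 + 4.71 = 19.30
C4: 1.25(11.67) + 0.5(0.51) + 0.5(5.96) + 0.3(6.39) = 19.74
C5: 1.4(11.67) = 16.34
C6: 1.2(11.67) + 1.75(5.96) + 0.6(2.29) = 25.81
Combination 6 governs: p_u = 25.81 kPa.

25.81 kPa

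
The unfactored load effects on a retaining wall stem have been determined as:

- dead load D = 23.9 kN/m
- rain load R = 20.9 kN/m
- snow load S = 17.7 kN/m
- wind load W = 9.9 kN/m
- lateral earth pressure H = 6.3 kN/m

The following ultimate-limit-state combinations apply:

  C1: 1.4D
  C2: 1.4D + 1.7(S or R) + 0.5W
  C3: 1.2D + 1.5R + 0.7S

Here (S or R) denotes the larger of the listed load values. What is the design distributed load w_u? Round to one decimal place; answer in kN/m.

(S or R) → R = 20.9 kN/m.
C1: 1.4(23.9) = 33.5
C2: 1.4(23.9) + 1.7(20.9) + 0.5(9.9) = 73.9
C3: 1.2(23.9) + 1.5(20.9) + 0.7(17.7) = 72.4
Maximum is from combination 2.

73.9 kN/m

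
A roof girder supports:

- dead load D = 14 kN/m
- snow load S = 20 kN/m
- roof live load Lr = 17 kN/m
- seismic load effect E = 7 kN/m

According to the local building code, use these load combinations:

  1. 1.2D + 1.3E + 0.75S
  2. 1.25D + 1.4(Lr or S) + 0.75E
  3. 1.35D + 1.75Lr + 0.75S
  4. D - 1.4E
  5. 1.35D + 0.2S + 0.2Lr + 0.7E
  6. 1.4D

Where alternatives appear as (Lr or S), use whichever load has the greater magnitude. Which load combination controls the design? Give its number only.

(Lr or S) → S = 20 kN/m.
1. 1.2(14) + 1.3(7) + 0.75(20) = 16.80 + 9.10 + 15.00 = 40.90
2. 1.25(14) + 1.4(20) + 0.75(7) = 17.50 + 28.00 + 5.25 = 50.75
3. 1.35(14) + 1.75(17) + 0.75(20) = 18.90 + 29.75 + 15.00 = 63.65
4. 1.0(14) - 1.4(7) = 14.00 - 9.80 = 4.20
5. 1.35(14) + 0.2(20) + 0.2(17) + 0.7(7) = 18.90 + 4.00 + 3.40 + 4.90 = 31.20
6. 1.4(14) = 19.60
The largest value is 63.65 kN/m from combination 3.

Combination 3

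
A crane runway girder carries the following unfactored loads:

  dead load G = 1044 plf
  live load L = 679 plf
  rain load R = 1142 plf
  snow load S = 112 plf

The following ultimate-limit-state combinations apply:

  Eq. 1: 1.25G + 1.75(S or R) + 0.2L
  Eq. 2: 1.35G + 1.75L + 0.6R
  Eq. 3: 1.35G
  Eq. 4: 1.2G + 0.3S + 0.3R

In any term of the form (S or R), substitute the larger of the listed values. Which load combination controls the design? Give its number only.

(S or R) → R = 1142 plf.
Eq. 1: 1.25(1044) + 1.75(1142) + 0.2(679) = 1305.0 + 1998.5 + 135.8 = 3439.3
Eq. 2: 1.35(1044) + 1.75(679) + 0.6(1142) = 1409.4 + 1188.3 + 685.2 = 3282.9
Eq. 3: 1.35(1044) = 1409.4
Eq. 4: 1.2(1044) + 0.3(112) + 0.3(1142) = 1252.8 + 33.6 + 342.6 = 1629.0
The largest value is 3439.3 plf from combination 1.

Combination 1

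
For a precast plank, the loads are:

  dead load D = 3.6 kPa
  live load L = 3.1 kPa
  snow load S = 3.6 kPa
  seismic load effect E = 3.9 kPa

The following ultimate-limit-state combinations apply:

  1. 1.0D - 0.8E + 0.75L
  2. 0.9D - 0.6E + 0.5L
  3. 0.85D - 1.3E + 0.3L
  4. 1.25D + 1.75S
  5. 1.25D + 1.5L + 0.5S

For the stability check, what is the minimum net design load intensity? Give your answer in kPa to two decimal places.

1. 1.0(3.6) - 0.8(3.9) + 0.75(3.1) = 3.60 - 3.12 + 2.33 = 2.81
2. 0.9(3.6) - 0.6(3.9) + 0.5(3.1) = 3.24 - 2.34 + 1.55 = 2.45
3. 0.85(3.6) - 1.3(3.9) + 0.3(3.1) = 3.06 - 5.07 + 0.93 = -1.08
4. 1.25(3.6) + 1.75(3.6) = 4.50 + 6.30 = 10.80
5. 1.25(3.6) + 1.5(3.1) + 0.5(3.6) = 4.50 + 4.65 + 1.80 = 10.95
Combination 3 gives the minimum: -1.08 kPa.

-1.08 kPa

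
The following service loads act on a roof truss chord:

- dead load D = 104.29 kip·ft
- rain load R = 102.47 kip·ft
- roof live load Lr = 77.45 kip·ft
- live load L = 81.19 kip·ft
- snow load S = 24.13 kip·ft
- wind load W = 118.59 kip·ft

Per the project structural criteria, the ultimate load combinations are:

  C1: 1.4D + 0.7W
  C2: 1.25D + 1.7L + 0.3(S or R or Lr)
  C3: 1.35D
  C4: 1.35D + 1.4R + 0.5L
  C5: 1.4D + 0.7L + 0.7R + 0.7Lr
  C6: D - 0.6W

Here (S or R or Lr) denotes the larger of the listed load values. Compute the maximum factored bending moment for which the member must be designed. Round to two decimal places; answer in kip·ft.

(S or R or Lr) → R = 102.47 kip·ft.
C1: 1.4(104.29) + 0.7(118.59) = 146.01 + 83.01 = 229.02
C2: 1.25(104.29) + 1.7(81.19) + 0.3(102.47) = 299.13
C3: 1.35(104.29) = 140.79
C4: 1.35(104.29) + 1.4(102.47) + 0.5(81.19) = 324.84
C5: 1.4(104.29) + 0.7(81.19) + 0.7(102.47) + 0.7(77.45) = 328.78
C6: 1.0(104.29) - 0.6(118.59) = 104.29 - 71.15 = 33.14
Combination 5 governs: M_u = 328.78 kip·ft.

328.78 kip·ft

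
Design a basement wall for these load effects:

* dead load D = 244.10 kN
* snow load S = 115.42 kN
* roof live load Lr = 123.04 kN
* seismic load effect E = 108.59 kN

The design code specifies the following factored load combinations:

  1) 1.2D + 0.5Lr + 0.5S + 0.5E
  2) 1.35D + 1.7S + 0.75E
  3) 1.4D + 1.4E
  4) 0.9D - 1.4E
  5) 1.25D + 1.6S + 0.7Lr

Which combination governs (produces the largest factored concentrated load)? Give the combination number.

Combination 2

1) 1.2(244.10) + 0.5(123.04) + 0.5(115.42) + 0.5(108.59) = 292.92 + 61.52 + 57.71 + 54.30 = 466.45
2) 1.35(244.10) + 1.7(115.42) + 0.75(108.59) = 329.54 + 196.21 + 81.44 = 607.19
3) 1.4(244.10) + 1.4(108.59) = 341.74 + 152.03 = 493.77
4) 0.9(244.10) - 1.4(108.59) = 219.69 - 152.03 = 67.66
5) 1.25(244.10) + 1.6(115.42) + 0.7(123.04) = 305.13 + 184.67 + 86.13 = 575.93
The largest value is 607.19 kN from combination 2.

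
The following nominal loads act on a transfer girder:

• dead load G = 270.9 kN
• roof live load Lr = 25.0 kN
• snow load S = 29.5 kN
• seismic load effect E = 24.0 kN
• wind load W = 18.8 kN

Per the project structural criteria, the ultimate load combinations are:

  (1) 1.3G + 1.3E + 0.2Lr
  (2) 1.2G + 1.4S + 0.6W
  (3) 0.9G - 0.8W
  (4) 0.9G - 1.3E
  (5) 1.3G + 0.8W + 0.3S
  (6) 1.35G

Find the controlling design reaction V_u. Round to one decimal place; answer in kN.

(1) 1.3(270.9) + 1.3(24.0) + 0.2(25.0) = 352.2 + 31.2 + 5.0 = 388.4
(2) 1.2(270.9) + 1.4(29.5) + 0.6(18.8) = 325.1 + 41.3 + 11.3 = 377.7
(3) 0.9(270.9) - 0.8(18.8) = 243.8 - 15.0 = 228.8
(4) 0.9(270.9) - 1.3(24.0) = 243.8 - 31.2 = 212.6
(5) 1.3(270.9) + 0.8(18.8) + 0.3(29.5) = 352.2 + 15.0 + 8.9 = 376.1
(6) 1.35(270.9) = 365.7
Maximum is from combination 1.

388.4 kN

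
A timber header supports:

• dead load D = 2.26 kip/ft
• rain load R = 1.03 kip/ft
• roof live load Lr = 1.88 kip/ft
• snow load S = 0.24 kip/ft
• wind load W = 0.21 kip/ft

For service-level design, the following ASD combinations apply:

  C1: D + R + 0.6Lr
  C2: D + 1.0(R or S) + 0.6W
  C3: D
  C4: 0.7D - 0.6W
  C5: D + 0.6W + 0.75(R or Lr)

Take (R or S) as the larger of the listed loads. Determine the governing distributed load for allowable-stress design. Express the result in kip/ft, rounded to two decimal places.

(R or S) → R = 1.03 kip/ft; (R or Lr) → Lr = 1.88 kip/ft.
C1: 1.0(2.26) + 1.0(1.03) + 0.6(1.88) = 2.26 + 1.03 + 1.13 = 4.42
C2: 1.0(2.26) + 1.0(1.03) + 0.6(0.21) = 2.26 + 1.03 + 0.13 = 3.42
C3: 1.0(2.26) = 2.26
C4: 0.7(2.26) - 0.6(0.21) = 1.46
C5: 1.0(2.26) + 0.6(0.21) + 0.75(1.88) = 2.26 + 0.13 + 1.41 = 3.80
Combination 1 governs: w = 4.42 kip/ft.

4.42 kip/ft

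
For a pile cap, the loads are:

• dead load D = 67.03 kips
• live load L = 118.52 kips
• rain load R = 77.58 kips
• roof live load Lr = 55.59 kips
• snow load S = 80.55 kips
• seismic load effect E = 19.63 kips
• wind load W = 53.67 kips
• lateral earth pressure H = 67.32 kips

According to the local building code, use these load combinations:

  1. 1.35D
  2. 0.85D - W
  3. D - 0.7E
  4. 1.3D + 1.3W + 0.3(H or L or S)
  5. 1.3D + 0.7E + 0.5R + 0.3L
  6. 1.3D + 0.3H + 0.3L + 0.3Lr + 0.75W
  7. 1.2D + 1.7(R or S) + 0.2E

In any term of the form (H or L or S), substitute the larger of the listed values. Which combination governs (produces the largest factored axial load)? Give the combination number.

(H or L or S) → L = 118.52 kips; (R or S) → S = 80.55 kips.
1. 1.35(67.03) = 90.49
2. 0.85(67.03) - 1.0(53.67) = 56.98 - 53.67 = 3.31
3. 1.0(67.03) - 0.7(19.63) = 67.03 - 13.74 = 53.29
4. 1.3(67.03) + 1.3(53.67) + 0.3(118.52) = 87.14 + 69.77 + 35.56 = 192.47
5. 1.3(67.03) + 0.7(19.63) + 0.5(77.58) + 0.3(118.52) = 87.14 + 13.74 + 38.79 + 35.56 = 175.23
6. 1.3(67.03) + 0.3(67.32) + 0.3(118.52) + 0.3(55.59) + 0.75(53.67) = 199.82
7. 1.2(67.03) + 1.7(80.55) + 0.2(19.63) = 221.30
The largest value is 221.30 kips from combination 7.

Combination 7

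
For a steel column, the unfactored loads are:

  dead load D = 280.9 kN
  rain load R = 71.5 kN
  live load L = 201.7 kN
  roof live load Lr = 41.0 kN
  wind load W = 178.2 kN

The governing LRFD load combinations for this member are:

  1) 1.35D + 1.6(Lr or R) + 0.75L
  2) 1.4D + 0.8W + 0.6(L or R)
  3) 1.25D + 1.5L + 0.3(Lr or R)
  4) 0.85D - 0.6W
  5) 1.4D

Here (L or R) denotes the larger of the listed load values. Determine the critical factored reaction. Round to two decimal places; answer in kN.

(Lr or R) → R = 71.5 kN; (L or R) → L = 201.7 kN.
1) 1.35(280.9) + 1.6(71.5) + 0.75(201.7) = 644.89
2) 1.4(280.9) + 0.8(178.2) + 0.6(201.7) = 656.84
3) 1.25(280.9) + 1.5(201.7) + 0.3(71.5) = 675.13
4) 0.85(280.9) - 0.6(178.2) = 131.85
5) 1.4(280.9) = 393.26
Maximum is from combination 3.

675.13 kN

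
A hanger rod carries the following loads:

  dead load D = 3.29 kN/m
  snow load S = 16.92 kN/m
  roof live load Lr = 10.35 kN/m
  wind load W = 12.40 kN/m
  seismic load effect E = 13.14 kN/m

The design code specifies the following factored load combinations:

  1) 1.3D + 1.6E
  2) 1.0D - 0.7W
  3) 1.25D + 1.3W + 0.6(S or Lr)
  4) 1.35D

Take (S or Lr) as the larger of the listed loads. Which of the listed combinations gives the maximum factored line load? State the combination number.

Combination 3

(S or Lr) → S = 16.92 kN/m.
1) 1.3(3.29) + 1.6(13.14) = 4.28 + 21.02 = 25.30
2) 1.0(3.29) - 0.7(12.40) = 3.29 - 8.68 = -5.39
3) 1.25(3.29) + 1.3(12.40) + 0.6(16.92) = 4.11 + 16.12 + 10.15 = 30.38
4) 1.35(3.29) = 4.44
The largest value is 30.38 kN/m from combination 3.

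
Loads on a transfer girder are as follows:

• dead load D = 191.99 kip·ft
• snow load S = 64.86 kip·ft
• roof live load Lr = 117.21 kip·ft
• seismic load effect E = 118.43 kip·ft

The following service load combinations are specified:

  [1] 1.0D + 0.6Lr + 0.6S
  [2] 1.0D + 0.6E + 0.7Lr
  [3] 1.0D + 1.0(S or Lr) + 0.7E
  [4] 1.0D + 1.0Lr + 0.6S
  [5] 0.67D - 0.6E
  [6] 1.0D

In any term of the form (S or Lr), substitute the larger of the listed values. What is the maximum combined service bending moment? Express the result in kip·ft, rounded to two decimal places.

(S or Lr) → Lr = 117.21 kip·ft.
[1] 1.0(191.99) + 0.6(117.21) + 0.6(64.86) = 301.23
[2] 1.0(191.99) + 0.6(118.43) + 0.7(117.21) = 191.99 + 71.06 + 82.05 = 345.10
[3] 1.0(191.99) + 1.0(117.21) + 0.7(118.43) = 191.99 + 117.21 + 82.90 = 392.10
[4] 1.0(191.99) + 1.0(117.21) + 0.6(64.86) = 191.99 + 117.21 + 38.92 = 348.12
[5] 0.67(191.99) - 0.6(118.43) = 57.58
[6] 1.0(191.99) = 191.99
Combination 3 governs: M = 392.10 kip·ft.

392.10 kip·ft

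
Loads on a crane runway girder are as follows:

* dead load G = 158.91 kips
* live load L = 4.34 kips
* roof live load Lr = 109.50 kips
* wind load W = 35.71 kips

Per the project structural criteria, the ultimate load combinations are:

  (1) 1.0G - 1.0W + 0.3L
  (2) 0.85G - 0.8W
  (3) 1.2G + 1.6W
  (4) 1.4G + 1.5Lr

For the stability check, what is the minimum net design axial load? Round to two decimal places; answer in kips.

106.51 kips

(1) 1.0(158.91) - 1.0(35.71) + 0.3(4.34) = 158.91 - 35.71 + 1.30 = 124.50
(2) 0.85(158.91) - 0.8(35.71) = 106.51
(3) 1.2(158.91) + 1.6(35.71) = 190.69 + 57.14 = 247.83
(4) 1.4(158.91) + 1.5(109.50) = 222.47 + 164.25 = 386.72
Combination 2 gives the minimum: 106.51 kips.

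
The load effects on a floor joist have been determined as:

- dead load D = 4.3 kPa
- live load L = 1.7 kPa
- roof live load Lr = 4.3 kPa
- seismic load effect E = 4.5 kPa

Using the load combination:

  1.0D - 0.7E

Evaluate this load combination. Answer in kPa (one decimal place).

1.2 kPa

1.0(4.3) - 0.7(4.5) = 1.2
q_u = 1.2 kPa.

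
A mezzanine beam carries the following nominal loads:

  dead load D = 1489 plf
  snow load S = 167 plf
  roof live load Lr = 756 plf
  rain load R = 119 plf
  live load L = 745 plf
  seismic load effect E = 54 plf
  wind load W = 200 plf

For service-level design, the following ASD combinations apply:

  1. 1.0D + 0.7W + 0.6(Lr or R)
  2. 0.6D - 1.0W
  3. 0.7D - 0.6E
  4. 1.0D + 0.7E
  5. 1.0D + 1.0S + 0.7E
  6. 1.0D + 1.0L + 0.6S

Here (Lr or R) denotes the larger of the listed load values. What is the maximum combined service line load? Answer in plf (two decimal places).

(Lr or R) → Lr = 756 plf.
1. 1.0(1489) + 0.7(200) + 0.6(756) = 1489.00 + 140.00 + 453.60 = 2082.60
2. 0.6(1489) - 1.0(200) = 893.40 - 200.00 = 693.40
3. 0.7(1489) - 0.6(54) = 1042.30 - 32.40 = 1009.90
4. 1.0(1489) + 0.7(54) = 1489.00 + 37.80 = 1526.80
5. 1.0(1489) + 1.0(167) + 0.7(54) = 1489.00 + 167.00 + 37.80 = 1693.80
6. 1.0(1489) + 1.0(745) + 0.6(167) = 1489.00 + 745.00 + 100.20 = 2334.20
The controlling combination is 6, giving 2334.20 plf.

2334.20 plf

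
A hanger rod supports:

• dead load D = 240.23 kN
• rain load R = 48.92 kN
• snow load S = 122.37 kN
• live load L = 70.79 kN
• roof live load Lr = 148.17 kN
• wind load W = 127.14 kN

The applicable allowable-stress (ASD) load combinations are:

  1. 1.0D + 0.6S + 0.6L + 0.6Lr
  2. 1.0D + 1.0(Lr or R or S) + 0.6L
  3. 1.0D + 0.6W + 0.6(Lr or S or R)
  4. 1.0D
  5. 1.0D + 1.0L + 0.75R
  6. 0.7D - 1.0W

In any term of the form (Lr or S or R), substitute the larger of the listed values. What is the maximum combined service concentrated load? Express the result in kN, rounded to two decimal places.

445.03 kN

(Lr or R or S) → Lr = 148.17 kN; (Lr or S or R) → Lr = 148.17 kN.
1. 1.0(240.23) + 0.6(122.37) + 0.6(70.79) + 0.6(148.17) = 445.03
2. 1.0(240.23) + 1.0(148.17) + 0.6(70.79) = 240.23 + 148.17 + 42.47 = 430.87
3. 1.0(240.23) + 0.6(127.14) + 0.6(148.17) = 405.42
4. 1.0(240.23) = 240.23
5. 1.0(240.23) + 1.0(70.79) + 0.75(48.92) = 240.23 + 70.79 + 36.69 = 347.71
6. 0.7(240.23) - 1.0(127.14) = 168.16 - 127.14 = 41.02
Combination 1 governs: P = 445.03 kN.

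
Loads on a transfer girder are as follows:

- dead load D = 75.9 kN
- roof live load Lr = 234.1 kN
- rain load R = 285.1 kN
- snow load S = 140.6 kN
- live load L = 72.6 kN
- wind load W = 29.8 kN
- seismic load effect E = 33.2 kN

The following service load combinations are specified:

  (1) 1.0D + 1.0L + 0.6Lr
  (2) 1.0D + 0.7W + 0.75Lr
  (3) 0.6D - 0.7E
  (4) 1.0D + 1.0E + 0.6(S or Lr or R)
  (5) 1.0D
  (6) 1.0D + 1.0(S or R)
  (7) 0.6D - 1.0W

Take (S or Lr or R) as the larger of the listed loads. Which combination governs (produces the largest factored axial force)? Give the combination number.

Combination 6

(S or Lr or R) → R = 285.1 kN; (S or R) → R = 285.1 kN.
(1) 1.0(75.9) + 1.0(72.6) + 0.6(234.1) = 289.0
(2) 1.0(75.9) + 0.7(29.8) + 0.75(234.1) = 272.3
(3) 0.6(75.9) - 0.7(33.2) = 22.3
(4) 1.0(75.9) + 1.0(33.2) + 0.6(285.1) = 280.2
(5) 1.0(75.9) = 75.9
(6) 1.0(75.9) + 1.0(285.1) = 361.0
(7) 0.6(75.9) - 1.0(29.8) = 15.7
The largest value is 361.0 kN from combination 6.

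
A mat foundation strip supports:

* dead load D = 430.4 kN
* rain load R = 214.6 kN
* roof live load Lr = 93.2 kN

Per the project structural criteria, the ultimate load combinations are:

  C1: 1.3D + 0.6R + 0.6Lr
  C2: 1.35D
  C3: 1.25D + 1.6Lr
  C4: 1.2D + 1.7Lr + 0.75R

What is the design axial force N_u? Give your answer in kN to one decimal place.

C1: 1.3(430.4) + 0.6(214.6) + 0.6(93.2) = 559.5 + 128.8 + 55.9 = 744.2
C2: 1.35(430.4) = 581.0
C3: 1.25(430.4) + 1.6(93.2) = 538.0 + 149.1 = 687.1
C4: 1.2(430.4) + 1.7(93.2) + 0.75(214.6) = 516.5 + 158.4 + 161.0 = 835.9
The controlling combination is 4, giving 835.9 kN.

835.9 kN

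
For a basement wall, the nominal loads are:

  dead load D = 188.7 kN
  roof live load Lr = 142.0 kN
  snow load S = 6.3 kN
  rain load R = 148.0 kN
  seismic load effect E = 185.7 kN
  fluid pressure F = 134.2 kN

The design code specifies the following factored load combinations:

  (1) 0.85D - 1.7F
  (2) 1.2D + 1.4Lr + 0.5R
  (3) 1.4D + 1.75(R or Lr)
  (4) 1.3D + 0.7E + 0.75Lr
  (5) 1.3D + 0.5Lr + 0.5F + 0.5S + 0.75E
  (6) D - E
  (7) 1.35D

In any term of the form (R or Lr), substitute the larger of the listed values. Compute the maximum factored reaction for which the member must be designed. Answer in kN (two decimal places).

(R or Lr) → R = 148.0 kN.
(1) 0.85(188.7) - 1.7(134.2) = -67.75
(2) 1.2(188.7) + 1.4(142.0) + 0.5(148.0) = 499.24
(3) 1.4(188.7) + 1.75(148.0) = 523.18
(4) 1.3(188.7) + 0.7(185.7) + 0.75(142.0) = 481.80
(5) 1.3(188.7) + 0.5(142.0) + 0.5(134.2) + 0.5(6.3) + 0.75(185.7) = 525.84
(6) 1.0(188.7) - 1.0(185.7) = 3.00
(7) 1.35(188.7) = 254.75
Combination 5 governs: V_u = 525.84 kN.

525.84 kN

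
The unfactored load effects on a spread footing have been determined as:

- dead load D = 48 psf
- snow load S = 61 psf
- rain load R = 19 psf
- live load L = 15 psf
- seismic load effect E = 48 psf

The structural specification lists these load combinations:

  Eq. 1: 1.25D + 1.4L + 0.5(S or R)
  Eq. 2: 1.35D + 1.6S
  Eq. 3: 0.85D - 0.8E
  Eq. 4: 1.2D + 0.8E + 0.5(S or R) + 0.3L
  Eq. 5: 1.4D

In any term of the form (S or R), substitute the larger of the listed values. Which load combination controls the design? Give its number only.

(S or R) → S = 61 psf.
Eq. 1: 1.25(48) + 1.4(15) + 0.5(61) = 111.50
Eq. 2: 1.35(48) + 1.6(61) = 162.40
Eq. 3: 0.85(48) - 0.8(48) = 2.40
Eq. 4: 1.2(48) + 0.8(48) + 0.5(61) + 0.3(15) = 131.00
Eq. 5: 1.4(48) = 67.20
The largest value is 162.40 psf from combination 2.

Combination 2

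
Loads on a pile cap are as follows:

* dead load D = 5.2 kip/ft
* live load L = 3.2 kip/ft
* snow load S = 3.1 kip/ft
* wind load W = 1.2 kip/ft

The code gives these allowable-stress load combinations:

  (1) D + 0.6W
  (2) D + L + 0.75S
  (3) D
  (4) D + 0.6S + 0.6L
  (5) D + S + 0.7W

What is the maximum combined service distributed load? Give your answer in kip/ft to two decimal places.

(1) 1.0(5.2) + 0.6(1.2) = 5.20 + 0.72 = 5.92
(2) 1.0(5.2) + 1.0(3.2) + 0.75(3.1) = 5.20 + 3.20 + 2.33 = 10.73
(3) 1.0(5.2) = 5.20
(4) 1.0(5.2) + 0.6(3.1) + 0.6(3.2) = 5.20 + 1.86 + 1.92 = 8.98
(5) 1.0(5.2) + 1.0(3.1) + 0.7(1.2) = 5.20 + 3.10 + 0.84 = 9.14
The controlling combination is 2, giving 10.73 kip/ft.

10.73 kip/ft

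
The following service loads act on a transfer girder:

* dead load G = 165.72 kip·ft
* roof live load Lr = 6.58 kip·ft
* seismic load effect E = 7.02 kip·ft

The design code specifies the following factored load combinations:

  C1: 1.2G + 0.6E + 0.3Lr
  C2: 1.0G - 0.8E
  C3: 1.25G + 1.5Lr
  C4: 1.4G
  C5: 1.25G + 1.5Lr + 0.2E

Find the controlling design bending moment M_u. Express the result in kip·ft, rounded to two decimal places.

C1: 1.2(165.72) + 0.6(7.02) + 0.3(6.58) = 205.05
C2: 1.0(165.72) - 0.8(7.02) = 165.72 - 5.62 = 160.10
C3: 1.25(165.72) + 1.5(6.58) = 207.15 + 9.87 = 217.02
C4: 1.4(165.72) = 232.01
C5: 1.25(165.72) + 1.5(6.58) + 0.2(7.02) = 207.15 + 9.87 + 1.40 = 218.42
Maximum is from combination 4.

232.01 kip·ft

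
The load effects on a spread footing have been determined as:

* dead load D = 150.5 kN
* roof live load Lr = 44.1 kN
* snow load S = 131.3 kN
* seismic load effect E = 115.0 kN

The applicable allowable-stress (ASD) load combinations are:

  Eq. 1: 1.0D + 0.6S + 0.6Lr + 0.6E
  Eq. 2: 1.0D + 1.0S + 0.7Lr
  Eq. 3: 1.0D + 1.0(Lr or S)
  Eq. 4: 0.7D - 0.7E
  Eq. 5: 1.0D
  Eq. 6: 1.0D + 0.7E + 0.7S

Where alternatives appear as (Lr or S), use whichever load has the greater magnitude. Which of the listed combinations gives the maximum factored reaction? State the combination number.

(Lr or S) → S = 131.3 kN.
Eq. 1: 1.0(150.5) + 0.6(131.3) + 0.6(44.1) + 0.6(115.0) = 324.7
Eq. 2: 1.0(150.5) + 1.0(131.3) + 0.7(44.1) = 150.5 + 131.3 + 30.9 = 312.7
Eq. 3: 1.0(150.5) + 1.0(131.3) = 150.5 + 131.3 = 281.8
Eq. 4: 0.7(150.5) - 0.7(115.0) = 105.4 - 80.5 = 24.9
Eq. 5: 1.0(150.5) = 150.5
Eq. 6: 1.0(150.5) + 0.7(115.0) + 0.7(131.3) = 150.5 + 80.5 + 91.9 = 322.9
The largest value is 324.7 kN from combination 1.

Combination 1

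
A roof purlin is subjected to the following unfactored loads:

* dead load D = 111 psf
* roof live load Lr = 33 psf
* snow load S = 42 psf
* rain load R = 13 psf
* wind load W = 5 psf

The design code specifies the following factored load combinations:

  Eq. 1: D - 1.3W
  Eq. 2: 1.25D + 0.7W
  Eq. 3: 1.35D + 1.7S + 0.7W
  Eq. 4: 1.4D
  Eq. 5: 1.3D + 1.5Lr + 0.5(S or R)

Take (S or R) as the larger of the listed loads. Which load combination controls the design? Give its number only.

(S or R) → S = 42 psf.
Eq. 1: 1.0(111) - 1.3(5) = 111.0 - 6.5 = 104.5
Eq. 2: 1.25(111) + 0.7(5) = 138.8 + 3.5 = 142.3
Eq. 3: 1.35(111) + 1.7(42) + 0.7(5) = 149.9 + 71.4 + 3.5 = 224.8
Eq. 4: 1.4(111) = 155.4
Eq. 5: 1.3(111) + 1.5(33) + 0.5(42) = 144.3 + 49.5 + 21.0 = 214.8
The largest value is 224.8 psf from combination 3.

Combination 3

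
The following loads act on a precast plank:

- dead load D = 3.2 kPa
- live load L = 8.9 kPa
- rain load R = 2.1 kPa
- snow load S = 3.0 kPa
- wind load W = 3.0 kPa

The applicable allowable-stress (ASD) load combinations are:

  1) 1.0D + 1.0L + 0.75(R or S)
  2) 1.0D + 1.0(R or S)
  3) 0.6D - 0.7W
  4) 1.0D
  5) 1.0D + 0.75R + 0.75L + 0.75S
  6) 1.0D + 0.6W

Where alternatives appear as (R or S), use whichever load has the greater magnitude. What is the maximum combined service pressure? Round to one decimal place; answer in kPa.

14.4 kPa

(R or S) → S = 3.0 kPa.
1) 1.0(3.2) + 1.0(8.9) + 0.75(3.0) = 3.2 + 8.9 + 2.3 = 14.4
2) 1.0(3.2) + 1.0(3.0) = 3.2 + 3.0 = 6.2
3) 0.6(3.2) - 0.7(3.0) = 1.9 - 2.1 = -0.2
4) 1.0(3.2) = 3.2
5) 1.0(3.2) + 0.75(2.1) + 0.75(8.9) + 0.75(3.0) = 13.7
6) 1.0(3.2) + 0.6(3.0) = 3.2 + 1.8 = 5.0
Maximum is from combination 1.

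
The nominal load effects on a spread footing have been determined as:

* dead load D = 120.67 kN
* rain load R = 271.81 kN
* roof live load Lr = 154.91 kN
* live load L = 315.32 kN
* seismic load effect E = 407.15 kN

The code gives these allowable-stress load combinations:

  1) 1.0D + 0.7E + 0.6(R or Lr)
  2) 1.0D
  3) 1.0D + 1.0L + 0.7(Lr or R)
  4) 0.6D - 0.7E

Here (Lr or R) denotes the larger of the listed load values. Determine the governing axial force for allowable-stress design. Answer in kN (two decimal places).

(R or Lr) → R = 271.81 kN; (Lr or R) → R = 271.81 kN.
1) 1.0(120.67) + 0.7(407.15) + 0.6(271.81) = 568.76
2) 1.0(120.67) = 120.67
3) 1.0(120.67) + 1.0(315.32) + 0.7(271.81) = 120.67 + 315.32 + 190.27 = 626.26
4) 0.6(120.67) - 0.7(407.15) = -212.60
Combination 3 governs: N = 626.26 kN.

626.26 kN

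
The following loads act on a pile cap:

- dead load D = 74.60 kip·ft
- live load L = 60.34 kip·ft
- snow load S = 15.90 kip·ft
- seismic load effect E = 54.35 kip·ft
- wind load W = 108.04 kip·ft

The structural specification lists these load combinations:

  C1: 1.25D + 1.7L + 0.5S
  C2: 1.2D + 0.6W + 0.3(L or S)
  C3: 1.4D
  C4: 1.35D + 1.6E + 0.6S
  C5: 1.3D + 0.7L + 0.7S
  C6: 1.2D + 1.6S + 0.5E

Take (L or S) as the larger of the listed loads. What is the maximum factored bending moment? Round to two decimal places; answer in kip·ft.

(L or S) → L = 60.34 kip·ft.
C1: 1.25(74.60) + 1.7(60.34) + 0.5(15.90) = 93.25 + 102.58 + 7.95 = 203.78
C2: 1.2(74.60) + 0.6(108.04) + 0.3(60.34) = 172.45
C3: 1.4(74.60) = 104.44
C4: 1.35(74.60) + 1.6(54.35) + 0.6(15.90) = 100.71 + 86.96 + 9.54 = 197.21
C5: 1.3(74.60) + 0.7(60.34) + 0.7(15.90) = 96.98 + 42.24 + 11.13 = 150.35
C6: 1.2(74.60) + 1.6(15.90) + 0.5(54.35) = 89.52 + 25.44 + 27.18 = 142.14
Maximum is from combination 1.

203.78 kip·ft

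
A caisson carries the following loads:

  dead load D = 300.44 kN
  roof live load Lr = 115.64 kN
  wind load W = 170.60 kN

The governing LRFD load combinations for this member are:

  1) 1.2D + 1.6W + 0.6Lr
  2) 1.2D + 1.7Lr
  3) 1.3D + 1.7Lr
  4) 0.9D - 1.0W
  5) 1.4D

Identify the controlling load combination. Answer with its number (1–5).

1) 1.2(300.44) + 1.6(170.60) + 0.6(115.64) = 360.53 + 272.96 + 69.38 = 702.87
2) 1.2(300.44) + 1.7(115.64) = 360.53 + 196.59 = 557.12
3) 1.3(300.44) + 1.7(115.64) = 390.57 + 196.59 = 587.16
4) 0.9(300.44) - 1.0(170.60) = 270.40 - 170.60 = 99.80
5) 1.4(300.44) = 420.62
The largest value is 702.87 kN from combination 1.

Combination 1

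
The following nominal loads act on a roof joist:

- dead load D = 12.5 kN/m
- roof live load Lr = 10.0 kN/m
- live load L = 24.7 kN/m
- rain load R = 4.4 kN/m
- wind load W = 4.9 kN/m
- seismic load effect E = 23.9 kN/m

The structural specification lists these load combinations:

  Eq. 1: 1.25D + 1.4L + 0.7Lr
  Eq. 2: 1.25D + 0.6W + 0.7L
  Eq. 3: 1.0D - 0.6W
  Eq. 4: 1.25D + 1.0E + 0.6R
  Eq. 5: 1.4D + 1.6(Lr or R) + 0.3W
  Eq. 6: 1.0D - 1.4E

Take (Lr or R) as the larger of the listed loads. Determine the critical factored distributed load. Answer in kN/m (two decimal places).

57.21 kN/m

(Lr or R) → Lr = 10.0 kN/m.
Eq. 1: 1.25(12.5) + 1.4(24.7) + 0.7(10.0) = 15.63 + 34.58 + 7.00 = 57.21
Eq. 2: 1.25(12.5) + 0.6(4.9) + 0.7(24.7) = 15.63 + 2.94 + 17.29 = 35.86
Eq. 3: 1.0(12.5) - 0.6(4.9) = 12.50 - 2.94 = 9.56
Eq. 4: 1.25(12.5) + 1.0(23.9) + 0.6(4.4) = 15.63 + 23.90 + 2.64 = 42.17
Eq. 5: 1.4(12.5) + 1.6(10.0) + 0.3(4.9) = 17.50 + 16.00 + 1.47 = 34.97
Eq. 6: 1.0(12.5) - 1.4(23.9) = 12.50 - 33.46 = -20.96
Maximum is from combination 1.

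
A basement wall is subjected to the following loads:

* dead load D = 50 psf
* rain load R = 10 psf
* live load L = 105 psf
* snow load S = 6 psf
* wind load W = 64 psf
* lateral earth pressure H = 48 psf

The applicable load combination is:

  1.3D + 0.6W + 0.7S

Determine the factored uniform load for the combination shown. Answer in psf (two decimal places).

1.3(50) + 0.6(64) + 0.7(6) = 107.60
q_u = 107.60 psf.

107.60 psf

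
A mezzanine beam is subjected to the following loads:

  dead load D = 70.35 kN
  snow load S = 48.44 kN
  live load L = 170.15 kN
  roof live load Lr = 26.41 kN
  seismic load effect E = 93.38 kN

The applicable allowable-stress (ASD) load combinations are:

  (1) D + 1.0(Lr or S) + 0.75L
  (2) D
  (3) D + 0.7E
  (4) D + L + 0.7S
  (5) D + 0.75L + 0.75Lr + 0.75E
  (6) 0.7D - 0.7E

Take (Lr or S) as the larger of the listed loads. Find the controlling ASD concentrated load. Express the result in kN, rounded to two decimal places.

(Lr or S) → S = 48.44 kN.
(1) 1.0(70.35) + 1.0(48.44) + 0.75(170.15) = 246.40
(2) 1.0(70.35) = 70.35
(3) 1.0(70.35) + 0.7(93.38) = 135.72
(4) 1.0(70.35) + 1.0(170.15) + 0.7(48.44) = 274.41
(5) 1.0(70.35) + 0.75(170.15) + 0.75(26.41) + 0.75(93.38) = 287.81
(6) 0.7(70.35) - 0.7(93.38) = -16.12
Maximum is from combination 5.

287.81 kN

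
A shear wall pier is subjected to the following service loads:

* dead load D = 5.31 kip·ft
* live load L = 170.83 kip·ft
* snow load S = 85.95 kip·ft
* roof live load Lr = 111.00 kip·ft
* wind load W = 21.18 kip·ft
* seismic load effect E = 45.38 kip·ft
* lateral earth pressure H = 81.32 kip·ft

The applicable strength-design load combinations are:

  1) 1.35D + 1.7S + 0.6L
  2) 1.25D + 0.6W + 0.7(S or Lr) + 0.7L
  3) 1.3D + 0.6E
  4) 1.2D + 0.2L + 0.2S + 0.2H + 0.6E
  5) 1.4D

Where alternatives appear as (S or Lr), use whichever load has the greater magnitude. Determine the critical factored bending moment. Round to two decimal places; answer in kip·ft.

(S or Lr) → Lr = 111.00 kip·ft.
1) 1.35(5.31) + 1.7(85.95) + 0.6(170.83) = 255.78
2) 1.25(5.31) + 0.6(21.18) + 0.7(111.00) + 0.7(170.83) = 6.64 + 12.71 + 77.70 + 119.58 = 216.63
3) 1.3(5.31) + 0.6(45.38) = 6.90 + 27.23 = 34.13
4) 1.2(5.31) + 0.2(170.83) + 0.2(85.95) + 0.2(81.32) + 0.6(45.38) = 6.37 + 34.17 + 17.19 + 16.26 + 27.23 = 101.22
5) 1.4(5.31) = 7.43
Combination 1 governs: M_u = 255.78 kip·ft.

255.78 kip·ft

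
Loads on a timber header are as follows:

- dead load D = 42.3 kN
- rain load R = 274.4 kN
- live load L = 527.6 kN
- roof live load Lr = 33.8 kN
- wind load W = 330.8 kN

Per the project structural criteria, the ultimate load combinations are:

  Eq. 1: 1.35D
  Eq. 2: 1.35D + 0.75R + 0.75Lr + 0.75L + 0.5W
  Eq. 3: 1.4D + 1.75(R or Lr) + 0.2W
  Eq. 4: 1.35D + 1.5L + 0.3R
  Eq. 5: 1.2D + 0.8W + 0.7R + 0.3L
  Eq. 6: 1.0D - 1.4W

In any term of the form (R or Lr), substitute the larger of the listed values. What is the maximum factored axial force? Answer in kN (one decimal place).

(R or Lr) → R = 274.4 kN.
Eq. 1: 1.35(42.3) = 57.1
Eq. 2: 1.35(42.3) + 0.75(274.4) + 0.75(33.8) + 0.75(527.6) + 0.5(330.8) = 849.4
Eq. 3: 1.4(42.3) + 1.75(274.4) + 0.2(330.8) = 605.6
Eq. 4: 1.35(42.3) + 1.5(527.6) + 0.3(274.4) = 930.8
Eq. 5: 1.2(42.3) + 0.8(330.8) + 0.7(274.4) + 0.3(527.6) = 665.8
Eq. 6: 1.0(42.3) - 1.4(330.8) = -420.8
Combination 4 governs: N_u = 930.8 kN.

930.8 kN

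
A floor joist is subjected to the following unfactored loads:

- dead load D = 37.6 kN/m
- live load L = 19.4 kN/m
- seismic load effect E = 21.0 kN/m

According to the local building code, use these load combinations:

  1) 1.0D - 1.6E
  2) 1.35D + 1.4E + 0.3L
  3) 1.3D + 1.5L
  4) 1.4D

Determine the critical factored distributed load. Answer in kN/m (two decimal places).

85.98 kN/m

1) 1.0(37.6) - 1.6(21.0) = 37.60 - 33.60 = 4.00
2) 1.35(37.6) + 1.4(21.0) + 0.3(19.4) = 50.76 + 29.40 + 5.82 = 85.98
3) 1.3(37.6) + 1.5(19.4) = 48.88 + 29.10 = 77.98
4) 1.4(37.6) = 52.64
The controlling combination is 2, giving 85.98 kN/m.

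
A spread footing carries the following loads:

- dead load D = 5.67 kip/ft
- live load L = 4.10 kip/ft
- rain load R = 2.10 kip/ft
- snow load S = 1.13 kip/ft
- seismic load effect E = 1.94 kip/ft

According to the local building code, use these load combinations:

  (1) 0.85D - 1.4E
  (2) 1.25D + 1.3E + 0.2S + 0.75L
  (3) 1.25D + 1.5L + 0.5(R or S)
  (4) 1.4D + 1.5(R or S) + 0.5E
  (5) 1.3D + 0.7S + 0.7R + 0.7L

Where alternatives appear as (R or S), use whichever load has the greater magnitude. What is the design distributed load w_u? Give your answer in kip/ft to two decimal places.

14.29 kip/ft

(R or S) → R = 2.10 kip/ft.
(1) 0.85(5.67) - 1.4(1.94) = 4.82 - 2.72 = 2.10
(2) 1.25(5.67) + 1.3(1.94) + 0.2(1.13) + 0.75(4.10) = 12.91
(3) 1.25(5.67) + 1.5(4.10) + 0.5(2.10) = 7.09 + 6.15 + 1.05 = 14.29
(4) 1.4(5.67) + 1.5(2.10) + 0.5(1.94) = 7.94 + 3.15 + 0.97 = 12.06
(5) 1.3(5.67) + 0.7(1.13) + 0.7(2.10) + 0.7(4.10) = 7.37 + 0.79 + 1.47 + 2.87 = 12.50
Maximum is from combination 3.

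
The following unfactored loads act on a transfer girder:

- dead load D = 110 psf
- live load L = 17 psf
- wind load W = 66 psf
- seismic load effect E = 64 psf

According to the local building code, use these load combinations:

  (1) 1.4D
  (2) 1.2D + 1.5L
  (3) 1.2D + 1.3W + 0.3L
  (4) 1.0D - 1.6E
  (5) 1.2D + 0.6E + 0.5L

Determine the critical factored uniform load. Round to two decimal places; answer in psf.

222.90 psf

(1) 1.4(110) = 154.00
(2) 1.2(110) + 1.5(17) = 132.00 + 25.50 = 157.50
(3) 1.2(110) + 1.3(66) + 0.3(17) = 132.00 + 85.80 + 5.10 = 222.90
(4) 1.0(110) - 1.6(64) = 110.00 - 102.40 = 7.60
(5) 1.2(110) + 0.6(64) + 0.5(17) = 132.00 + 38.40 + 8.50 = 178.90
The controlling combination is 3, giving 222.90 psf.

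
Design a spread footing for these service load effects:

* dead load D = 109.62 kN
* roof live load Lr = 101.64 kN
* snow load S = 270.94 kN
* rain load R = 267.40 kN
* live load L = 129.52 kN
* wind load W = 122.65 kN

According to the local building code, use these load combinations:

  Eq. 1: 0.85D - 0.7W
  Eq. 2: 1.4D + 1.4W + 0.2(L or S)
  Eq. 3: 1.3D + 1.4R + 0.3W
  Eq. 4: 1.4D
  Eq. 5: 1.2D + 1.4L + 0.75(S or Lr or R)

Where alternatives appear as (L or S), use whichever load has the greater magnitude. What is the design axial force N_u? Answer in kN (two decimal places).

(L or S) → S = 270.94 kN; (S or Lr or R) → S = 270.94 kN.
Eq. 1: 0.85(109.62) - 0.7(122.65) = 93.18 - 85.86 = 7.32
Eq. 2: 1.4(109.62) + 1.4(122.65) + 0.2(270.94) = 153.47 + 171.71 + 54.19 = 379.37
Eq. 3: 1.3(109.62) + 1.4(267.40) + 0.3(122.65) = 553.66
Eq. 4: 1.4(109.62) = 153.47
Eq. 5: 1.2(109.62) + 1.4(129.52) + 0.75(270.94) = 131.54 + 181.33 + 203.21 = 516.08
Maximum is from combination 3.

553.66 kN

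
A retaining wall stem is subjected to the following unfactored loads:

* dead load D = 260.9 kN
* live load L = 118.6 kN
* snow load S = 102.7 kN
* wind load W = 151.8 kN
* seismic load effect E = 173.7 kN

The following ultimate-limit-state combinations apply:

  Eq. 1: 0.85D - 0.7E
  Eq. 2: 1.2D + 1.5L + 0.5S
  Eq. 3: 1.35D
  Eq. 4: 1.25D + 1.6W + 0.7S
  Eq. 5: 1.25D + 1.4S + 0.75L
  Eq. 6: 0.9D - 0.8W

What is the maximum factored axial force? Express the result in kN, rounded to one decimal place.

Eq. 1: 0.85(260.9) - 0.7(173.7) = 100.2
Eq. 2: 1.2(260.9) + 1.5(118.6) + 0.5(102.7) = 542.3
Eq. 3: 1.35(260.9) = 352.2
Eq. 4: 1.25(260.9) + 1.6(151.8) + 0.7(102.7) = 640.9
Eq. 5: 1.25(260.9) + 1.4(102.7) + 0.75(118.6) = 558.9
Eq. 6: 0.9(260.9) - 0.8(151.8) = 113.4
Maximum is from combination 4.

640.9 kN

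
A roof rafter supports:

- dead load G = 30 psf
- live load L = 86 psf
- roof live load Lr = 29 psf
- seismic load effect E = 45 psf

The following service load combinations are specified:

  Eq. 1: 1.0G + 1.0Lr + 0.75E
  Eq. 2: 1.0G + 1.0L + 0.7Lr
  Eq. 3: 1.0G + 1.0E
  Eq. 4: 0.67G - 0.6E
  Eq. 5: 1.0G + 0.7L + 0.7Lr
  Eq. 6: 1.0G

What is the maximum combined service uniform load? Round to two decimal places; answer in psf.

136.30 psf

Eq. 1: 1.0(30) + 1.0(29) + 0.75(45) = 92.75
Eq. 2: 1.0(30) + 1.0(86) + 0.7(29) = 136.30
Eq. 3: 1.0(30) + 1.0(45) = 75.00
Eq. 4: 0.67(30) - 0.6(45) = -6.90
Eq. 5: 1.0(30) + 0.7(86) + 0.7(29) = 110.50
Eq. 6: 1.0(30) = 30.00
Combination 2 governs: q = 136.30 psf.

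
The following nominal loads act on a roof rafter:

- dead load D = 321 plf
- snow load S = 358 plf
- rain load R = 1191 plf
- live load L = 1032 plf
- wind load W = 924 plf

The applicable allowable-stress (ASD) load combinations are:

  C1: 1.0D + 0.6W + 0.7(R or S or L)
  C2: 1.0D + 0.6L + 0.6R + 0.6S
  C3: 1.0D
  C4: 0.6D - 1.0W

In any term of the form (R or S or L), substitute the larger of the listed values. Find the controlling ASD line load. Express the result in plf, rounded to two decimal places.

(R or S or L) → R = 1191 plf.
C1: 1.0(321) + 0.6(924) + 0.7(1191) = 1709.10
C2: 1.0(321) + 0.6(1032) + 0.6(1191) + 0.6(358) = 1869.60
C3: 1.0(321) = 321.00
C4: 0.6(321) - 1.0(924) = -731.40
The controlling combination is 2, giving 1869.60 plf.

1869.60 plf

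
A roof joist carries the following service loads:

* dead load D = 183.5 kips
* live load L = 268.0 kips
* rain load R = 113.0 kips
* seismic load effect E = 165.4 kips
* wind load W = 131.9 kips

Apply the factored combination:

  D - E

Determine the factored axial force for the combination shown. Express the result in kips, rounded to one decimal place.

18.1 kips

1.0(183.5) - 1.0(165.4) = 183.5 - 165.4 = 18.1
P_u = 18.1 kips.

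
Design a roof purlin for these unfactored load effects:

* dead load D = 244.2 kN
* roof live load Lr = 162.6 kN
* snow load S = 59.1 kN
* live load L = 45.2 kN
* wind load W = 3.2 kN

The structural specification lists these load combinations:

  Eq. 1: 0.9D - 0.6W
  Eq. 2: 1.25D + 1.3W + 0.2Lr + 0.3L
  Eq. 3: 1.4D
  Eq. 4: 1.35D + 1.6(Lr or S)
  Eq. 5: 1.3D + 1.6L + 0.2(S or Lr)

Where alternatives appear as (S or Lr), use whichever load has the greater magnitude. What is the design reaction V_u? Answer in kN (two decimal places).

(Lr or S) → Lr = 162.6 kN; (S or Lr) → Lr = 162.6 kN.
Eq. 1: 0.9(244.2) - 0.6(3.2) = 219.78 - 1.92 = 217.86
Eq. 2: 1.25(244.2) + 1.3(3.2) + 0.2(162.6) + 0.3(45.2) = 305.25 + 4.16 + 32.52 + 13.56 = 355.49
Eq. 3: 1.4(244.2) = 341.88
Eq. 4: 1.35(244.2) + 1.6(162.6) = 329.67 + 260.16 = 589.83
Eq. 5: 1.3(244.2) + 1.6(45.2) + 0.2(162.6) = 317.46 + 72.32 + 32.52 = 422.30
Combination 4 governs: V_u = 589.83 kN.

589.83 kN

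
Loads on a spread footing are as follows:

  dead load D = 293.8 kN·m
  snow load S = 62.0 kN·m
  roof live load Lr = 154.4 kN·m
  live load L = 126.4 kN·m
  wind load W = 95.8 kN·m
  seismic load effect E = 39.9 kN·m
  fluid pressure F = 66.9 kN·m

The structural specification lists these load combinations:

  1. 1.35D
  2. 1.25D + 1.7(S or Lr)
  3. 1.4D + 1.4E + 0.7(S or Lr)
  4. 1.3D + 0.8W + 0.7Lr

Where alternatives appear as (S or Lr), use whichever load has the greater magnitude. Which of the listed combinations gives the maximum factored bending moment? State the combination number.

Combination 2

(S or Lr) → Lr = 154.4 kN·m.
1. 1.35(293.8) = 396.6
2. 1.25(293.8) + 1.7(154.4) = 629.7
3. 1.4(293.8) + 1.4(39.9) + 0.7(154.4) = 575.3
4. 1.3(293.8) + 0.8(95.8) + 0.7(154.4) = 566.7
The largest value is 629.7 kN·m from combination 2.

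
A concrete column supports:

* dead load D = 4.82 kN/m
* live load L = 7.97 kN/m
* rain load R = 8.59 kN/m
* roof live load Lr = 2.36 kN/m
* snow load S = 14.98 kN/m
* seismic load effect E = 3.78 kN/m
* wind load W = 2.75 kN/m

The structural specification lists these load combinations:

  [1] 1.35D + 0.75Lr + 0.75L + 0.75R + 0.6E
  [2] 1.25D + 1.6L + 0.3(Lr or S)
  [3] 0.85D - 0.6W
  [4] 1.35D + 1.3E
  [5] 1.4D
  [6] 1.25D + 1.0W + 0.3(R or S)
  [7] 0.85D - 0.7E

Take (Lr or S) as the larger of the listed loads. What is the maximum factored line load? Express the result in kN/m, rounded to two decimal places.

(Lr or S) → S = 14.98 kN/m; (R or S) → S = 14.98 kN/m.
[1] 1.35(4.82) + 0.75(2.36) + 0.75(7.97) + 0.75(8.59) + 0.6(3.78) = 22.97
[2] 1.25(4.82) + 1.6(7.97) + 0.3(14.98) = 23.27
[3] 0.85(4.82) - 0.6(2.75) = 2.45
[4] 1.35(4.82) + 1.3(3.78) = 11.42
[5] 1.4(4.82) = 6.75
[6] 1.25(4.82) + 1.0(2.75) + 0.3(14.98) = 13.27
[7] 0.85(4.82) - 0.7(3.78) = 1.45
Maximum is from combination 2.

23.27 kN/m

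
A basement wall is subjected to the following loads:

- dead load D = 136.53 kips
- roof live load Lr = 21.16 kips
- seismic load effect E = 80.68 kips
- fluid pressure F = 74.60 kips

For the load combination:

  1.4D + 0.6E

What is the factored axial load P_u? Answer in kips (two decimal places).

239.55 kips

1.4(136.53) + 0.6(80.68) = 191.14 + 48.41 = 239.55
P_u = 239.55 kips.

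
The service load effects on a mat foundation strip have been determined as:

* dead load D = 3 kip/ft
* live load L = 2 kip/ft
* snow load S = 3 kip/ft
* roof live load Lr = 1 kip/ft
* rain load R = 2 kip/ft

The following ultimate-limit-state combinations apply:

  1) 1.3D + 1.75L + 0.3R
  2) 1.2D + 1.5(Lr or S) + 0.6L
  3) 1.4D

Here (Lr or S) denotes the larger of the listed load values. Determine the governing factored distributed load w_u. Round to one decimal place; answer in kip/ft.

9.3 kip/ft

(Lr or S) → S = 3 kip/ft.
1) 1.3(3) + 1.75(2) + 0.3(2) = 8.0
2) 1.2(3) + 1.5(3) + 0.6(2) = 9.3
3) 1.4(3) = 4.2
The controlling combination is 2, giving 9.3 kip/ft.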